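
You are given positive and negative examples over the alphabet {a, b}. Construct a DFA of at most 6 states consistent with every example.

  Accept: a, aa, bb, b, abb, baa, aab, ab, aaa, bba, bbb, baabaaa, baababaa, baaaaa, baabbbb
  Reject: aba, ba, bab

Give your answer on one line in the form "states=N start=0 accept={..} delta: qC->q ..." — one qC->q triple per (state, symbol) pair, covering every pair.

State merging on the prefix tree: take the shortest (then alphabetical) example prefix whose next move is undefined and point that move at state 0, else 1, else 2, ...; a target is out if some Accept/Reject pair would then sit in one state with the same input left (inseparable). If every existing state is out, open a new one.
a: 0a undefined. 0a->0: ok.
b: 0b undefined. 0b->0: no, a/aba meet in 0. Open state 1: 0b->1.
ba: 1a undefined. 1a->0: no, a/aba meet in 0. 1a->1: no, bb/bab meet in 1 with "b" left. Open state 2: 1a->2.
bb: 1b undefined. 1b->0: ok.
baa: 2a undefined. 2a->0: ok.
bab: 2b undefined. 2b->0: no, a/bab meet in 0. 2b->1: no, b/bab meet in 1. 2b->2: ok.
All examples now run through 3 states with every (state, symbol) defined. Accept strings end in {0,1}, Reject strings end in {2}; accept={0,1}.

states=3 start=0 accept={0,1} delta: 0a->0 0b->1 1a->2 1b->0 2a->0 2b->2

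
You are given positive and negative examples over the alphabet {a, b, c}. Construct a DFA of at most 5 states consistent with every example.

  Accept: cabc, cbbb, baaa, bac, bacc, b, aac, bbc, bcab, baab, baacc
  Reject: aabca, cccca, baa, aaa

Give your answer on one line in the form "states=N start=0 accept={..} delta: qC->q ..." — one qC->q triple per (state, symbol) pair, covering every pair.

Fold the examples into a partial DFA from state 0: repeatedly fix the first undefined (state, symbol) met by the shortest-then-alphabetical prefix, trying targets in increasing order and rejecting any under which an Accept and a Reject string meet in one state with the same remainder; add a state when all current targets are rejected. Accepting states are where Accept strings end.
a: 0a undefined. 0a->0: ok.
b: 0b undefined. 0b->0: no, baaa/baa meet in 0. Open state 1: 0b->1.
c: 0c undefined. 0c->0: no, aac/cccca meet in 0. 0c->1: ok.
ba: 1a undefined. 1a->0: no, baaa/baa meet in 0. 1a->1: no, baaa/baa meet in 1. Open state 2: 1a->2.
bb: 1b undefined. 1b->0: no, cbbb/aaa meet in 0. 1b->1: ok.
bc: 1c undefined. 1c->0: no, bbc/aabca meet in 0. 1c->1: ok.
baa: 2a undefined. 2a->0: no, baaa/baa meet in 0. 2a->1: no, cbbb/baa meet in 1. 2a->2: no, baaa/aabca meet in 2. Open state 3: 2a->3.
bac: 2c undefined. 2c->0: no, bac/aaa meet in 0. 2c->1: ok.
cab: 2b undefined. 2b->0: no, bcab/aaa meet in 0. 2b->1: ok.
baaa: 3a undefined. 3a->0: no, baaa/aaa meet in 0. 3a->1: ok.
baab: 3b undefined. 3b->0: no, baab/aaa meet in 0. 3b->1: ok.
baac: 3c undefined. 3c->0: ok.
All examples now run through 4 states with every (state, symbol) defined. Accept strings end in {1}, Reject strings end in {0,2,3}; accept={1}.

states=4 start=0 accept={1} delta: 0a->0 0b->1 0c->1 1a->2 1b->1 1c->1 2a->3 2b->1 2c->1 3a->1 3b->1 3c->0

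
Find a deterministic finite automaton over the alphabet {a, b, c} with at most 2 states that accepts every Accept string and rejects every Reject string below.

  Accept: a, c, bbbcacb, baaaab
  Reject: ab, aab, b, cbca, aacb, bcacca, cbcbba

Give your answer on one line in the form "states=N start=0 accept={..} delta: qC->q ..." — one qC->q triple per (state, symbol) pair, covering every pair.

State merging on the prefix tree: take the shortest (then alphabetical) example prefix whose next move is undefined and point that move at state 0, else 1, else 2, ...; a target is out if some Accept/Reject pair would then sit in one state with the same input left (inseparable). If every existing state is out, open a new one.
a: 0a undefined. 0a->0: ok.
b: 0b undefined. 0b->0: no, a/ab meet in 0. Open state 1: 0b->1.
c: 0c undefined. 0c->0: ok.
ba: 1a undefined. 1a->0: no, baaaab/ab meet in 1. 1a->1: ok.
bb: 1b undefined. 1b->0: ok.
bc: 1c undefined. 1c->0: no, a/cbca meet in 0. 1c->1: ok.
All examples now run through 2 states with every (state, symbol) defined. Accept strings end in {0}, Reject strings end in {1}; accept={0}.

states=2 start=0 accept={0} delta: 0a->0 0b->1 0c->0 1a->1 1b->0 1c->1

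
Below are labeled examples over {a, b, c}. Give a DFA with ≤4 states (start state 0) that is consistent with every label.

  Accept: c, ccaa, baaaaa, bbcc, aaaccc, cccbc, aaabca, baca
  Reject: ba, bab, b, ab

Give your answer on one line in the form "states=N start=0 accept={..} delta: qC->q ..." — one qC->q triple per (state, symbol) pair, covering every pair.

states=3 start=0 accept={0} delta: 0a->0 0b->1 0c->0 1a->2 1b->0 1c->0 2a->0 2b->1 2c->0

Fold the examples into a partial DFA from state 0: repeatedly fix the first undefined (state, symbol) met by the shortest-then-alphabetical prefix, trying targets in increasing order and rejecting any under which an Accept and a Reject string meet in one state with the same remainder; add a state when all current targets are rejected. Accepting states are where Accept strings end.
a: 0a undefined. 0a->0: ok.
b: 0b undefined. 0b->0: no, baaaaa/ba meet in 0. Open state 1: 0b->1.
c: 0c undefined. 0c->0: ok.
ba: 1a undefined. 1a->0: no, c/ba meet in 0. 1a->1: no, baaaaa/ba meet in 1. Open state 2: 1a->2.
bb: 1b undefined. 1b->0: ok.
baa: 2a undefined. 2a->0: ok.
bab: 2b undefined. 2b->0: no, c/bab meet in 0. 2b->1: ok.
bac: 2c undefined. 2c->0: ok.
aaabc: 1c undefined. 1c->0: ok.
All examples now run through 3 states with every (state, symbol) defined. Accept strings end in {0}, Reject strings end in {1,2}; accept={0}.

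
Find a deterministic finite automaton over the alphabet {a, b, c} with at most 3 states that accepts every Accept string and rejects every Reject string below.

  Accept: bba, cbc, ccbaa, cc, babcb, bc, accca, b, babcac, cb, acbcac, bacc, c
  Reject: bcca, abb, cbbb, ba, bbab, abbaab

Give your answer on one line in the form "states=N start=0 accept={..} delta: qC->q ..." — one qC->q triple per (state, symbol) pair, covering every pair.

Grow the machine one transition at a time. Run the examples from 0; the earliest place one falls off (shortest prefix, ties alphabetical) gets sent to the lowest-numbered state that keeps every Accept/Reject pair distinguishable — a pair clashes when both reach the same state with identical unread suffix — and to a fresh state only if none does.
a: 0a undefined. 0a->0: ok.
b: 0b undefined. 0b->0: no, bba/abb meet in 0. Open state 1: 0b->1.
c: 0c undefined. 0c->0: ok.
ba: 1a undefined. 1a->0: no, ccbaa/ba meet in 0. 1a->1: no, ccbaa/ba meet in 1. Open state 2: 1a->2.
bb: 1b undefined. 1b->0: no, bba/abb meet in 0. 1b->1: no, bba/ba meet in 2. 1b->2: ok.
bc: 1c undefined. 1c->0: no, cbc/bcca meet in 0. 1c->1: ok.
bab: 2b undefined. 2b->0: no, cc/cbbb meet in 0. 2b->1: no, cbc/cbbb meet in 1. 2b->2: ok.
bac: 2c undefined. 2c->0: ok.
bba: 2a undefined. 2a->0: no, cbc/bbab meet in 1. 2a->1: ok.
All examples now run through 3 states with every (state, symbol) defined. Accept strings end in {0,1}, Reject strings end in {2}; accept={0,1}.

states=3 start=0 accept={0,1} delta: 0a->0 0b->1 0c->0 1a->2 1b->2 1c->1 2a->1 2b->2 2c->0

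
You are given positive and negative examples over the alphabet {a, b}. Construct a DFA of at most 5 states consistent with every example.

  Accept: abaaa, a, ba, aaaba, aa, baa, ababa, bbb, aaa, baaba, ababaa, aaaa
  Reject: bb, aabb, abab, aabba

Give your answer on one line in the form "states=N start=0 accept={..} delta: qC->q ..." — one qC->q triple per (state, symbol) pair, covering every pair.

states=3 start=0 accept={0} delta: 0a->0 0b->1 1a->0 1b->2 2a->1 2b->0

Fold the examples into a partial DFA from state 0: repeatedly fix the first undefined (state, symbol) met by the shortest-then-alphabetical prefix, trying targets in increasing order and rejecting any under which an Accept and a Reject string meet in one state with the same remainder; add a state when all current targets are rejected. Accepting states are where Accept strings end.
a: 0a undefined. 0a->0: ok.
b: 0b undefined. 0b->0: no, abaaa/bb meet in 0. Open state 1: 0b->1.
ba: 1a undefined. 1a->0: ok.
bb: 1b undefined. 1b->0: no, abaaa/bb meet in 0. 1b->1: no, abaaa/aabba meet in 0. Open state 2: 1b->2.
bbb: 2b undefined. 2b->0: ok.
aabba: 2a undefined. 2a->0: no, abaaa/aabba meet in 0. 2a->1: ok.
All examples now run through 3 states with every (state, symbol) defined. Accept strings end in {0}, Reject strings end in {1,2}; accept={0}.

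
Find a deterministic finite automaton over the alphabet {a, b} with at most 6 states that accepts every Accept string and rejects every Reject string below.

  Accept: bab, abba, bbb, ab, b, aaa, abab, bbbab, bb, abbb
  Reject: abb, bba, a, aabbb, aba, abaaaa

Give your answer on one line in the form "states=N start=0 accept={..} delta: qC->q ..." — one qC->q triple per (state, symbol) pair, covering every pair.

Fold the examples into a partial DFA from state 0: repeatedly fix the first undefined (state, symbol) met by the shortest-then-alphabetical prefix, trying targets in increasing order and rejecting any under which an Accept and a Reject string meet in one state with the same remainder; add a state when all current targets are rejected. Accepting states are where Accept strings end.
a: 0a undefined. 0a->0: no, abba/bba meet in 0 with "bba" left. Open state 1: 0a->1.
b: 0b undefined. 0b->0: ok.
aa: 1a undefined. 1a->0: no, bbb/aabbb meet in 0. 1a->1: no, aaa/bba meet in 1. Open state 2: 1a->2.
ab: 1b undefined. 1b->0: no, bab/abb meet in 0. 1b->1: no, bab/abb meet in 1. 1b->2: no, aaa/aba meet in 2 with "a" left. Open state 3: 1b->3.
aaa: 2a undefined. 2a->0: ok.
aab: 2b undefined. 2b->0: no, bbb/aabbb meet in 0. 2b->1: ok.
aba: 3a undefined. 3a->0: no, bbb/aba meet in 0. 3a->1: ok.
abb: 3b undefined. 3b->0: no, abba/bba meet in 1. 3b->1: ok.
All examples now run through 4 states with every (state, symbol) defined. Accept strings end in {0,2,3}, Reject strings end in {1}; accept={0,2,3}.

states=4 start=0 accept={0,2,3} delta: 0a->1 0b->0 1a->2 1b->3 2a->0 2b->1 3a->1 3b->1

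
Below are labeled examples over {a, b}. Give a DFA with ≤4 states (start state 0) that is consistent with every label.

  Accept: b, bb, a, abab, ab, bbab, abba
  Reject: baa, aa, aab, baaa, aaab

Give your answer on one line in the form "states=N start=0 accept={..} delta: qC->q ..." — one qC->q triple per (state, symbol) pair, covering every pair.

State merging on the prefix tree: take the shortest (then alphabetical) example prefix whose next move is undefined and point that move at state 0, else 1, else 2, ...; a target is out if some Accept/Reject pair would then sit in one state with the same input left (inseparable). If every existing state is out, open a new one.
a: 0a undefined. 0a->0: no, b/aab meet in 0 with "b" left. Open state 1: 0a->1.
b: 0b undefined. 0b->0: ok.
aa: 1a undefined. 1a->0: no, b/baa meet in 0. 1a->1: no, a/baa meet in 1. Open state 2: 1a->2.
ab: 1b undefined. 1b->0: ok.
aaa: 2a undefined. 2a->0: no, b/baaa meet in 0. 2a->1: no, b/aaab meet in 0. 2a->2: ok.
aab: 2b undefined. 2b->0: no, b/aab meet in 0. 2b->1: no, a/aab meet in 1. 2b->2: ok.
All examples now run through 3 states with every (state, symbol) defined. Accept strings end in {0,1}, Reject strings end in {2}; accept={0,1}.

states=3 start=0 accept={0,1} delta: 0a->1 0b->0 1a->2 1b->0 2a->2 2b->2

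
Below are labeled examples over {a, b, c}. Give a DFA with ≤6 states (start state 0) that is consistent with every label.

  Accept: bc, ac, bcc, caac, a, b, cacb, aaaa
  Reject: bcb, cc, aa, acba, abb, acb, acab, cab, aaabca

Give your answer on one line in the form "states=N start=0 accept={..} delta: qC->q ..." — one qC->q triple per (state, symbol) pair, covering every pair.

Fold the examples into a partial DFA from state 0: repeatedly fix the first undefined (state, symbol) met by the shortest-then-alphabetical prefix, trying targets in increasing order and rejecting any under which an Accept and a Reject string meet in one state with the same remainder; add a state when all current targets are rejected. Accepting states are where Accept strings end.
a: 0a undefined. 0a->0: no, a/aa meet in 0. Open state 1: 0a->1.
b: 0b undefined. 0b->0: no, bcc/cc meet in 0 with "cc" left. 0b->1: ok.
c: 0c undefined. 0c->0: no, cacb/bcb meet in 1 with "cb" left. 0c->1: no, bc/cc meet in 1 with "c" left. Open state 2: 0c->2.
aa: 1a undefined. 1a->0: no, aaaa/aa meet in 0. 1a->1: no, a/aa meet in 1. 1a->2: ok.
ab: 1b undefined. 1b->0: no, a/abb meet in 1. 1b->1: no, a/abb meet in 1. 1b->2: ok.
ac: 1c undefined. 1c->0: no, bcc/aa meet in 2. 1c->1: ok.
ca: 2a undefined. 2a->0: no, bc/cab meet in 1. 2a->1: no, bc/acba meet in 1. 2a->2: no, caac/cc meet in 2 with "c" left. Open state 3: 2a->3.
cc: 2c undefined. 2c->0: ok.
abb: 2b undefined. 2b->0: ok.
caa: 3a undefined. 3a->0: no, caac/bcb meet in 2. 3a->1: ok.
cab: 3b undefined. 3b->0: ok.
cac: 3c undefined. 3c->0: ok.
All examples now run through 4 states with every (state, symbol) defined. Accept strings end in {1}, Reject strings end in {0,2,3}; accept={1}.

states=4 start=0 accept={1} delta: 0a->1 0b->1 0c->2 1a->2 1b->2 1c->1 2a->3 2b->0 2c->0 3a->1 3b->0 3c->0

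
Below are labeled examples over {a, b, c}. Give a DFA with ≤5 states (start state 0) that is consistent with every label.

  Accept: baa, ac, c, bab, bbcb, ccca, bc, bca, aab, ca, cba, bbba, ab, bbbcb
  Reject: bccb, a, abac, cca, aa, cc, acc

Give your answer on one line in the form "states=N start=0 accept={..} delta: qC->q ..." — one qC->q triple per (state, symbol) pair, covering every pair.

states=4 start=0 accept={1,2} delta: 0a->0 0b->1 0c->2 1a->2 1b->0 1c->2 2a->1 2b->1 2c->3 3a->0 3b->0 3c->1

State merging on the prefix tree: take the shortest (then alphabetical) example prefix whose next move is undefined and point that move at state 0, else 1, else 2, ...; a target is out if some Accept/Reject pair would then sit in one state with the same input left (inseparable). If every existing state is out, open a new one.
a: 0a undefined. 0a->0: ok.
b: 0b undefined. 0b->0: no, baa/a meet in 0. Open state 1: 0b->1.
c: 0c undefined. 0c->0: no, ac/a meet in 0. 0c->1: no, bc/cc meet in 1 with "c" left. Open state 2: 0c->2.
ba: 1a undefined. 1a->0: no, baa/a meet in 0. 1a->1: no, bc/abac meet in 1 with "c" left. 1a->2: ok.
bb: 1b undefined. 1b->0: ok.
bc: 1c undefined. 1c->0: no, bab/bccb meet in 2 with "b" left. 1c->1: no, bbbcb/bccb meet in 0. 1c->2: ok.
ca: 2a undefined. 2a->0: no, baa/a meet in 0. 2a->1: ok.
cb: 2b undefined. 2b->0: no, bab/a meet in 0. 2b->1: ok.
cc: 2c undefined. 2c->0: no, baa/bccb meet in 1. 2c->1: no, baa/abac meet in 1. 2c->2: no, baa/bccb meet in 1. Open state 3: 2c->3.
cca: 3a undefined. 3a->0: ok.
ccc: 3c undefined. 3c->0: no, ccca/a meet in 0. 3c->1: ok.
bccb: 3b undefined. 3b->0: ok.
All examples now run through 4 states with every (state, symbol) defined. Accept strings end in {1,2}, Reject strings end in {0,3}; accept={1,2}.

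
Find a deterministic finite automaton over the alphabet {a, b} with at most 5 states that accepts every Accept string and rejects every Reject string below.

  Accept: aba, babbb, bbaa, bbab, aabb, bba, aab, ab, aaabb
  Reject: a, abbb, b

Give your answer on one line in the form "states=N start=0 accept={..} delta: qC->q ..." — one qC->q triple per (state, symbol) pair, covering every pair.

Fold the examples into a partial DFA from state 0: repeatedly fix the first undefined (state, symbol) met by the shortest-then-alphabetical prefix, trying targets in increasing order and rejecting any under which an Accept and a Reject string meet in one state with the same remainder; add a state when all current targets are rejected. Accepting states are where Accept strings end.
a: 0a undefined. 0a->0: no, aab/b meet in 0 with "b" left. Open state 1: 0a->1.
b: 0b undefined. 0b->0: no, babbb/abbb meet in 1 with "bbb" left. 0b->1: ok.
aa: 1a undefined. 1a->0: no, aab/a meet in 1. 1a->1: no, babbb/abbb meet in 1 with "bbb" left. Open state 2: 1a->2.
ab: 1b undefined. 1b->0: no, aba/a meet in 1. 1b->1: no, ab/a meet in 1. 1b->2: no, aabb/abbb meet in 2 with "bb" left. Open state 3: 1b->3.
aaa: 2a undefined. 2a->0: ok.
aab: 2b undefined. 2b->0: no, aabb/a meet in 1. 2b->1: no, aab/a meet in 1. 2b->2: ok.
aba: 3a undefined. 3a->0: no, bbaa/a meet in 1. 3a->1: no, aba/a meet in 1. 3a->2: ok.
abb: 3b undefined. 3b->0: ok.
All examples now run through 4 states with every (state, symbol) defined. Accept strings end in {0,2,3}, Reject strings end in {1}; accept={0,2,3}.

states=4 start=0 accept={0,2,3} delta: 0a->1 0b->1 1a->2 1b->3 2a->0 2b->2 3a->2 3b->0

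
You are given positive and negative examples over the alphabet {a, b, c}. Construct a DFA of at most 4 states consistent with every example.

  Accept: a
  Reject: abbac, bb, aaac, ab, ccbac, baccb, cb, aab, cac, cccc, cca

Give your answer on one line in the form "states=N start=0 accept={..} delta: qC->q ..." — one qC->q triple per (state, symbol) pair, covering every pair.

states=3 start=0 accept={0} delta: 0a->0 0b->1 0c->1 1a->0 1b->1 1c->2 2a->1 2b->1 2c->0

State merging on the prefix tree: take the shortest (then alphabetical) example prefix whose next move is undefined and point that move at state 0, else 1, else 2, ...; a target is out if some Accept/Reject pair would then sit in one state with the same input left (inseparable). If every existing state is out, open a new one.
a: 0a undefined. 0a->0: ok.
b: 0b undefined. 0b->0: no, a/bb meet in 0. Open state 1: 0b->1.
c: 0c undefined. 0c->0: no, a/aaac meet in 0. 0c->1: ok.
ba: 1a undefined. 1a->0: ok.
bb: 1b undefined. 1b->0: no, a/bb meet in 0. 1b->1: ok.
cc: 1c undefined. 1c->0: no, a/cccc meet in 0. 1c->1: no, a/cca meet in 0. Open state 2: 1c->2.
cca: 2a undefined. 2a->0: no, a/cca meet in 0. 2a->1: ok.
ccb: 2b undefined. 2b->0: no, a/baccb meet in 0. 2b->1: ok.
ccc: 2c undefined. 2c->0: ok.
All examples now run through 3 states with every (state, symbol) defined. Accept strings end in {0}, Reject strings end in {1}; accept={0}.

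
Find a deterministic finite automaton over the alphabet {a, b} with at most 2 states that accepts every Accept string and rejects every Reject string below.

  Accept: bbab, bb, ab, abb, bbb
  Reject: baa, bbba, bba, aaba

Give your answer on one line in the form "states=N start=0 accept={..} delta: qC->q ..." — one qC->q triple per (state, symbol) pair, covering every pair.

Grow the machine one transition at a time. Run the examples from 0; the earliest place one falls off (shortest prefix, ties alphabetical) gets sent to the lowest-numbered state that keeps every Accept/Reject pair distinguishable — a pair clashes when both reach the same state with identical unread suffix — and to a fresh state only if none does.
a: 0a undefined. 0a->0: ok.
b: 0b undefined. 0b->0: no, bbab/baa meet in 0. Open state 1: 0b->1.
ba: 1a undefined. 1a->0: ok.
bb: 1b undefined. 1b->0: no, bb/baa meet in 0. 1b->1: ok.
All examples now run through 2 states with every (state, symbol) defined. Accept strings end in {1}, Reject strings end in {0}; accept={1}.

states=2 start=0 accept={1} delta: 0a->0 0b->1 1a->0 1b->1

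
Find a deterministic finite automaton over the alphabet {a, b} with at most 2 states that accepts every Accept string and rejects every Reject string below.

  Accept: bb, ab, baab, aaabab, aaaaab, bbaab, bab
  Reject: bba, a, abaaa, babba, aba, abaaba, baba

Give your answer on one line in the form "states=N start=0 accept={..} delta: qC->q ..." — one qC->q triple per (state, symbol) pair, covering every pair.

Grow the machine one transition at a time. Run the examples from 0; the earliest place one falls off (shortest prefix, ties alphabetical) gets sent to the lowest-numbered state that keeps every Accept/Reject pair distinguishable — a pair clashes when both reach the same state with identical unread suffix — and to a fresh state only if none does.
a: 0a undefined. 0a->0: ok.
b: 0b undefined. 0b->0: no, bb/bba meet in 0. Open state 1: 0b->1.
ba: 1a undefined. 1a->0: ok.
bb: 1b undefined. 1b->0: no, bb/bba meet in 0. 1b->1: ok.
All examples now run through 2 states with every (state, symbol) defined. Accept strings end in {1}, Reject strings end in {0}; accept={1}.

states=2 start=0 accept={1} delta: 0a->0 0b->1 1a->0 1b->1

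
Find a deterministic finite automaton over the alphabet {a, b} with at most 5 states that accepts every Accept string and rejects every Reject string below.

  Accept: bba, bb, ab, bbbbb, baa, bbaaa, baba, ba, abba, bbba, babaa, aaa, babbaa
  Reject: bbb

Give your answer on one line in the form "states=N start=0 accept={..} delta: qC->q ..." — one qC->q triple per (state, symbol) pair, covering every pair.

states=4 start=0 accept={0,1,2} delta: 0a->0 0b->1 1a->0 1b->2 2a->0 2b->3 3a->0 3b->0

Grow the machine one transition at a time. Run the examples from 0; the earliest place one falls off (shortest prefix, ties alphabetical) gets sent to the lowest-numbered state that keeps every Accept/Reject pair distinguishable — a pair clashes when both reach the same state with identical unread suffix — and to a fresh state only if none does.
a: 0a undefined. 0a->0: ok.
b: 0b undefined. 0b->0: no, bba/bbb meet in 0. Open state 1: 0b->1.
ba: 1a undefined. 1a->0: ok.
bb: 1b undefined. 1b->0: no, ab/bbb meet in 1. 1b->1: no, bb/bbb meet in 1. Open state 2: 1b->2.
bba: 2a undefined. 2a->0: ok.
bbb: 2b undefined. 2b->0: no, bba/bbb meet in 0. 2b->1: no, ab/bbb meet in 1. 2b->2: no, bb/bbb meet in 2. Open state 3: 2b->3.
bbba: 3a undefined. 3a->0: ok.
bbbb: 3b undefined. 3b->0: ok.
All examples now run through 4 states with every (state, symbol) defined. Accept strings end in {0,1,2}, Reject strings end in {3}; accept={0,1,2}.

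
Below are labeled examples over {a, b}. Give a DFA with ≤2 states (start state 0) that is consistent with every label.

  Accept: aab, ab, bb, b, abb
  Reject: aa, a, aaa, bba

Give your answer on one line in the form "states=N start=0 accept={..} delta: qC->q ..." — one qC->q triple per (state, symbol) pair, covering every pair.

Grow the machine one transition at a time. Run the examples from 0; the earliest place one falls off (shortest prefix, ties alphabetical) gets sent to the lowest-numbered state that keeps every Accept/Reject pair distinguishable — a pair clashes when both reach the same state with identical unread suffix — and to a fresh state only if none does.
a: 0a undefined. 0a->0: ok.
b: 0b undefined. 0b->0: no, aab/aa meet in 0. Open state 1: 0b->1.
bb: 1b undefined. 1b->0: no, bb/aa meet in 0. 1b->1: ok.
bba: 1a undefined. 1a->0: ok.
All examples now run through 2 states with every (state, symbol) defined. Accept strings end in {1}, Reject strings end in {0}; accept={1}.

states=2 start=0 accept={1} delta: 0a->0 0b->1 1a->0 1b->1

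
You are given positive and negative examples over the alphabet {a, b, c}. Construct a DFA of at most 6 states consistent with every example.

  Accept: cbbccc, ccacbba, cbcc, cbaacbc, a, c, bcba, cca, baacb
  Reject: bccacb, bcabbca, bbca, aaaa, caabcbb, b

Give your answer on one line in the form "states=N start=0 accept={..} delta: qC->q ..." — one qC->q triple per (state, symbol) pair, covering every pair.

states=3 start=0 accept={1,2} delta: 0a->1 0b->0 0c->1 1a->0 1b->2 1c->0 2a->1 2b->0 2c->2

Fold the examples into a partial DFA from state 0: repeatedly fix the first undefined (state, symbol) met by the shortest-then-alphabetical prefix, trying targets in increasing order and rejecting any under which an Accept and a Reject string meet in one state with the same remainder; add a state when all current targets are rejected. Accepting states are where Accept strings end.
a: 0a undefined. 0a->0: no, a/aaaa meet in 0. Open state 1: 0a->1.
b: 0b undefined. 0b->0: ok.
c: 0c undefined. 0c->0: no, cbbccc/b meet in 0. 0c->1: ok.
aa: 1a undefined. 1a->0: ok.
cb: 1b undefined. 1b->0: no, baacb/bcabbca meet in 0. 1b->1: no, bcba/bcabbca meet in 0. Open state 2: 1b->2.
cc: 1c undefined. 1c->0: ok.
cba: 2a undefined. 2a->0: no, bcba/bccacb meet in 0. 2a->1: ok.
cbb: 2b undefined. 2b->0: ok.
cbc: 2c undefined. 2c->0: no, cbaacbc/bccacb meet in 0. 2c->1: no, cbcc/bccacb meet in 0. 2c->2: ok.
All examples now run through 3 states with every (state, symbol) defined. Accept strings end in {1,2}, Reject strings end in {0}; accept={1,2}.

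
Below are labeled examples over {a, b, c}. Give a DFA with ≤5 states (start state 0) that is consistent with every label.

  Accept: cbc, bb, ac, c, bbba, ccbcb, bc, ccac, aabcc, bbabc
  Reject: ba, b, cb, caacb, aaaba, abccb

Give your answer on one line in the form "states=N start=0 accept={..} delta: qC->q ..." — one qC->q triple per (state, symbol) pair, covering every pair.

Fold the examples into a partial DFA from state 0: repeatedly fix the first undefined (state, symbol) met by the shortest-then-alphabetical prefix, trying targets in increasing order and rejecting any under which an Accept and a Reject string meet in one state with the same remainder; add a state when all current targets are rejected. Accepting states are where Accept strings end.
a: 0a undefined. 0a->0: ok.
b: 0b undefined. 0b->0: no, bb/ba meet in 0. Open state 1: 0b->1.
c: 0c undefined. 0c->0: ok.
ba: 1a undefined. 1a->0: no, ac/ba meet in 0. 1a->1: ok.
bb: 1b undefined. 1b->0: no, bbba/ba meet in 1. 1b->1: no, bb/ba meet in 1. Open state 2: 1b->2.
bc: 1c undefined. 1c->0: no, ccbcb/ba meet in 1. 1c->1: no, cbc/ba meet in 1. 1c->2: ok.
bba: 2a undefined. 2a->0: ok.
bbb: 2b undefined. 2b->0: ok.
abcc: 2c undefined. 2c->0: ok.
All examples now run through 3 states with every (state, symbol) defined. Accept strings end in {0,2}, Reject strings end in {1}; accept={0,2}.

states=3 start=0 accept={0,2} delta: 0a->0 0b->1 0c->0 1a->1 1b->2 1c->2 2a->0 2b->0 2c->0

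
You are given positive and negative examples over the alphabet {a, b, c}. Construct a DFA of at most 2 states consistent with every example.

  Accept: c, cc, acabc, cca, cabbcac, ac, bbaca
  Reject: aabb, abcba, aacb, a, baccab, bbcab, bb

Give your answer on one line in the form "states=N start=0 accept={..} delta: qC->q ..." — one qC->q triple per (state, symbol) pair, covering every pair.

states=2 start=0 accept={1} delta: 0a->0 0b->0 0c->1 1a->1 1b->0 1c->1

Grow the machine one transition at a time. Run the examples from 0; the earliest place one falls off (shortest prefix, ties alphabetical) gets sent to the lowest-numbered state that keeps every Accept/Reject pair distinguishable — a pair clashes when both reach the same state with identical unread suffix — and to a fresh state only if none does.
a: 0a undefined. 0a->0: ok.
b: 0b undefined. 0b->0: ok.
c: 0c undefined. 0c->0: no, c/aabb meet in 0. Open state 1: 0c->1.
ca: 1a undefined. 1a->0: no, bbaca/aabb meet in 0. 1a->1: ok.
cc: 1c undefined. 1c->0: no, cc/aabb meet in 0. 1c->1: ok.
cab: 1b undefined. 1b->0: ok.
All examples now run through 2 states with every (state, symbol) defined. Accept strings end in {1}, Reject strings end in {0}; accept={1}.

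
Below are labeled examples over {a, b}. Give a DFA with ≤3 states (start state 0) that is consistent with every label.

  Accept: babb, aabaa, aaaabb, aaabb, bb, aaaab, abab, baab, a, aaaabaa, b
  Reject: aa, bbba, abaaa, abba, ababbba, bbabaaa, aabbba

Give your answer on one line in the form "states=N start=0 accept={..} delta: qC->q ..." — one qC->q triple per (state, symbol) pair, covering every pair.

states=2 start=0 accept={1} delta: 0a->1 0b->1 1a->0 1b->1

State merging on the prefix tree: take the shortest (then alphabetical) example prefix whose next move is undefined and point that move at state 0, else 1, else 2, ...; a target is out if some Accept/Reject pair would then sit in one state with the same input left (inseparable). If every existing state is out, open a new one.
a: 0a undefined. 0a->0: no, a/aa meet in 0. Open state 1: 0a->1.
b: 0b undefined. 0b->0: no, a/bbba meet in 1. 0b->1: ok.
aa: 1a undefined. 1a->0: ok.
ab: 1b undefined. 1b->0: no, babb/aa meet in 0. 1b->1: ok.
All examples now run through 2 states with every (state, symbol) defined. Accept strings end in {1}, Reject strings end in {0}; accept={1}.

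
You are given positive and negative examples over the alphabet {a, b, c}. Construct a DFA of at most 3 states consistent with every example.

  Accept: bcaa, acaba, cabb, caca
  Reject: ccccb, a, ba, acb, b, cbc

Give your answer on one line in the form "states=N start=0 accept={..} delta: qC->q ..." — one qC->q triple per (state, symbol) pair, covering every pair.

states=3 start=0 accept={1} delta: 0a->0 0b->0 0c->1 1a->1 1b->2 1c->1 2a->1 2b->1 2c->0

Grow the machine one transition at a time. Run the examples from 0; the earliest place one falls off (shortest prefix, ties alphabetical) gets sent to the lowest-numbered state that keeps every Accept/Reject pair distinguishable — a pair clashes when both reach the same state with identical unread suffix — and to a fresh state only if none does.
a: 0a undefined. 0a->0: ok.
b: 0b undefined. 0b->0: ok.
c: 0c undefined. 0c->0: no, bcaa/ccccb meet in 0. Open state 1: 0c->1.
ca: 1a undefined. 1a->0: no, bcaa/a meet in 0. 1a->1: ok.
cb: 1b undefined. 1b->0: no, bcaa/cbc meet in 1. 1b->1: no, bcaa/acb meet in 1. Open state 2: 1b->2.
cc: 1c undefined. 1c->0: no, caca/ccccb meet in 0. 1c->1: ok.
cbc: 2c undefined. 2c->0: ok.
cabb: 2b undefined. 2b->0: no, cabb/a meet in 0. 2b->1: ok.
acaba: 2a undefined. 2a->0: no, acaba/a meet in 0. 2a->1: ok.
All examples now run through 3 states with every (state, symbol) defined. Accept strings end in {1}, Reject strings end in {0,2}; accept={1}.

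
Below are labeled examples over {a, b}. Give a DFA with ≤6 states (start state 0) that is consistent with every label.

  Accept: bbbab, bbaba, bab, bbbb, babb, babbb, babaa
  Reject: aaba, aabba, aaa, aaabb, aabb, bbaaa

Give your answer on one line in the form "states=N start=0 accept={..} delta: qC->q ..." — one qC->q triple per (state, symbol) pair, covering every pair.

Fold the examples into a partial DFA from state 0: repeatedly fix the first undefined (state, symbol) met by the shortest-then-alphabetical prefix, trying targets in increasing order and rejecting any under which an Accept and a Reject string meet in one state with the same remainder; add a state when all current targets are rejected. Accepting states are where Accept strings end.
a: 0a undefined. 0a->0: ok.
b: 0b undefined. 0b->0: no, bbbab/aaba meet in 0. Open state 1: 0b->1.
ba: 1a undefined. 1a->0: no, babb/aaabb meet in 1 with "b" left. 1a->1: no, bab/aaabb meet in 1 with "b" left. Open state 2: 1a->2.
bb: 1b undefined. 1b->0: no, bbaba/aaba meet in 2. 1b->1: no, bbbb/aaabb meet in 1. 1b->2: ok.
bab: 2b undefined. 2b->0: no, bab/aaa meet in 0. 2b->1: no, bbbb/aaba meet in 2. 2b->2: no, bab/aaba meet in 2. Open state 3: 2b->3.
bba: 2a undefined. 2a->0: no, bbaba/aaba meet in 2. 2a->1: no, bbaba/aabba meet in 1. 2a->2: ok.
baba: 3a undefined. 3a->0: no, bbaba/aaa meet in 0. 3a->1: no, bbbab/aaba meet in 2. 3a->2: no, bbaba/aaba meet in 2. 3a->3: ok.
babb: 3b undefined. 3b->0: no, bbbab/aaa meet in 0. 3b->1: no, babbb/aaba meet in 2. 3b->2: no, bbbab/aaba meet in 2. 3b->3: ok.
All examples now run through 4 states with every (state, symbol) defined. Accept strings end in {3}, Reject strings end in {0,2}; accept={3}.

states=4 start=0 accept={3} delta: 0a->0 0b->1 1a->2 1b->2 2a->2 2b->3 3a->3 3b->3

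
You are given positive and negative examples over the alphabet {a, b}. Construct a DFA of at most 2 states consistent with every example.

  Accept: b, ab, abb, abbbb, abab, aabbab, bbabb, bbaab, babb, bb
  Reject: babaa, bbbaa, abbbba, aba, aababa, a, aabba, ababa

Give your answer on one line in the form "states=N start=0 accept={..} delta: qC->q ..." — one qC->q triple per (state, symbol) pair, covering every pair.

states=2 start=0 accept={1} delta: 0a->0 0b->1 1a->0 1b->1

State merging on the prefix tree: take the shortest (then alphabetical) example prefix whose next move is undefined and point that move at state 0, else 1, else 2, ...; a target is out if some Accept/Reject pair would then sit in one state with the same input left (inseparable). If every existing state is out, open a new one.
a: 0a undefined. 0a->0: ok.
b: 0b undefined. 0b->0: no, b/babaa meet in 0. Open state 1: 0b->1.
ba: 1a undefined. 1a->0: ok.
bb: 1b undefined. 1b->0: no, abb/babaa meet in 0. 1b->1: ok.
All examples now run through 2 states with every (state, symbol) defined. Accept strings end in {1}, Reject strings end in {0}; accept={1}.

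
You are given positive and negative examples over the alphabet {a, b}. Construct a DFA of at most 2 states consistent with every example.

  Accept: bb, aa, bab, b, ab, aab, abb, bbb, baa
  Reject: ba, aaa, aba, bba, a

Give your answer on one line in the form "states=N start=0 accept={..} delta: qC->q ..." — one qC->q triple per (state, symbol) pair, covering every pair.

states=2 start=0 accept={0} delta: 0a->1 0b->0 1a->0 1b->0

Fold the examples into a partial DFA from state 0: repeatedly fix the first undefined (state, symbol) met by the shortest-then-alphabetical prefix, trying targets in increasing order and rejecting any under which an Accept and a Reject string meet in one state with the same remainder; add a state when all current targets are rejected. Accepting states are where Accept strings end.
a: 0a undefined. 0a->0: no, aa/aaa meet in 0. Open state 1: 0a->1.
b: 0b undefined. 0b->0: ok.
aa: 1a undefined. 1a->0: ok.
ab: 1b undefined. 1b->0: ok.
All examples now run through 2 states with every (state, symbol) defined. Accept strings end in {0}, Reject strings end in {1}; accept={0}.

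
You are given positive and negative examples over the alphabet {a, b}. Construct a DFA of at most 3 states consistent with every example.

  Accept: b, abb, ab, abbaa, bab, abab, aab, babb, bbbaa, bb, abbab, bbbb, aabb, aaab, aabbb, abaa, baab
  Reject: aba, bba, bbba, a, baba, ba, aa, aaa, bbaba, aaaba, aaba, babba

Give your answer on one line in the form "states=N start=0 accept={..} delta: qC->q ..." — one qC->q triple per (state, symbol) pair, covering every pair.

states=3 start=0 accept={1} delta: 0a->0 0b->1 1a->2 1b->1 2a->1 2b->1

Fold the examples into a partial DFA from state 0: repeatedly fix the first undefined (state, symbol) met by the shortest-then-alphabetical prefix, trying targets in increasing order and rejecting any under which an Accept and a Reject string meet in one state with the same remainder; add a state when all current targets are rejected. Accepting states are where Accept strings end.
a: 0a undefined. 0a->0: ok.
b: 0b undefined. 0b->0: no, b/aba meet in 0. Open state 1: 0b->1.
ba: 1a undefined. 1a->0: no, abaa/aba meet in 0. 1a->1: no, b/aba meet in 1. Open state 2: 1a->2.
bb: 1b undefined. 1b->0: no, abb/bba meet in 0. 1b->1: ok.
baa: 2a undefined. 2a->0: no, abbaa/a meet in 0. 2a->1: ok.
bab: 2b undefined. 2b->0: no, bab/a meet in 0. 2b->1: ok.
All examples now run through 3 states with every (state, symbol) defined. Accept strings end in {1}, Reject strings end in {0,2}; accept={1}.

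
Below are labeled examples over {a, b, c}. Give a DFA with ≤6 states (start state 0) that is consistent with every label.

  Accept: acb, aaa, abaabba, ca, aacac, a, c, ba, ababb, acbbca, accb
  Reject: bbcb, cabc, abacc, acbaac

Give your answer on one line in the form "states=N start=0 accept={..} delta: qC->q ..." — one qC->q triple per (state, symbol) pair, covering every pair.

states=3 start=0 accept={0,1} delta: 0a->0 0b->1 0c->0 1a->1 1b->1 1c->2 2a->0 2b->2 2c->2

State merging on the prefix tree: take the shortest (then alphabetical) example prefix whose next move is undefined and point that move at state 0, else 1, else 2, ...; a target is out if some Accept/Reject pair would then sit in one state with the same input left (inseparable). If every existing state is out, open a new one.
a: 0a undefined. 0a->0: ok.
b: 0b undefined. 0b->0: no, acb/bbcb meet in 0 with "cb" left. Open state 1: 0b->1.
c: 0c undefined. 0c->0: ok.
ba: 1a undefined. 1a->0: no, aaa/abacc meet in 0. 1a->1: ok.
bb: 1b undefined. 1b->0: no, acb/bbcb meet in 1. 1b->1: ok.
bbc: 1c undefined. 1c->0: no, acb/bbcb meet in 1. 1c->1: no, acb/bbcb meet in 1. Open state 2: 1c->2.
bbcb: 2b undefined. 2b->0: no, aaa/bbcb meet in 0. 2b->1: no, acb/bbcb meet in 1. 2b->2: ok.
abacc: 2c undefined. 2c->0: no, aaa/abacc meet in 0. 2c->1: no, acb/abacc meet in 1. 2c->2: ok.
acbbca: 2a undefined. 2a->0: ok.
All examples now run through 3 states with every (state, symbol) defined. Accept strings end in {0,1}, Reject strings end in {2}; accept={0,1}.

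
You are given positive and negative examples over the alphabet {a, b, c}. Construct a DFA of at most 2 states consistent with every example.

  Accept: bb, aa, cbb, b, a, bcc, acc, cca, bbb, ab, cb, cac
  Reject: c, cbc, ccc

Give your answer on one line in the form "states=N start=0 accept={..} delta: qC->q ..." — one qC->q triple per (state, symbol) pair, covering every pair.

states=2 start=0 accept={0} delta: 0a->0 0b->0 0c->1 1a->1 1b->0 1c->0

Fold the examples into a partial DFA from state 0: repeatedly fix the first undefined (state, symbol) met by the shortest-then-alphabetical prefix, trying targets in increasing order and rejecting any under which an Accept and a Reject string meet in one state with the same remainder; add a state when all current targets are rejected. Accepting states are where Accept strings end.
a: 0a undefined. 0a->0: ok.
b: 0b undefined. 0b->0: ok.
c: 0c undefined. 0c->0: no, bb/c meet in 0. Open state 1: 0c->1.
ca: 1a undefined. 1a->0: no, cac/c meet in 1. 1a->1: ok.
cb: 1b undefined. 1b->0: ok.
cc: 1c undefined. 1c->0: ok.
All examples now run through 2 states with every (state, symbol) defined. Accept strings end in {0}, Reject strings end in {1}; accept={0}.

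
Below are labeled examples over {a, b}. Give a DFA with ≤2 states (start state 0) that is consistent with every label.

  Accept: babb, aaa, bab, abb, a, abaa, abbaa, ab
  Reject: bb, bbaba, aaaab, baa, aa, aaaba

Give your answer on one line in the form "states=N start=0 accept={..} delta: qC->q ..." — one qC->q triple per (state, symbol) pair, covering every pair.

states=2 start=0 accept={1} delta: 0a->1 0b->0 1a->0 1b->1

Fold the examples into a partial DFA from state 0: repeatedly fix the first undefined (state, symbol) met by the shortest-then-alphabetical prefix, trying targets in increasing order and rejecting any under which an Accept and a Reject string meet in one state with the same remainder; add a state when all current targets are rejected. Accepting states are where Accept strings end.
a: 0a undefined. 0a->0: no, aaa/aa meet in 0. Open state 1: 0a->1.
b: 0b undefined. 0b->0: ok.
aa: 1a undefined. 1a->0: ok.
ab: 1b undefined. 1b->0: no, babb/bb meet in 0. 1b->1: ok.
All examples now run through 2 states with every (state, symbol) defined. Accept strings end in {1}, Reject strings end in {0}; accept={1}.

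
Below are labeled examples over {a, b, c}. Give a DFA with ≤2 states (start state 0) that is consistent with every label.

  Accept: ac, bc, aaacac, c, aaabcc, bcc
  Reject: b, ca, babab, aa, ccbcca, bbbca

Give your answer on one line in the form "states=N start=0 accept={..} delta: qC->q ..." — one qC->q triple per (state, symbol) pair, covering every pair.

states=2 start=0 accept={1} delta: 0a->0 0b->0 0c->1 1a->0 1b->0 1c->1

Grow the machine one transition at a time. Run the examples from 0; the earliest place one falls off (shortest prefix, ties alphabetical) gets sent to the lowest-numbered state that keeps every Accept/Reject pair distinguishable — a pair clashes when both reach the same state with identical unread suffix — and to a fresh state only if none does.
a: 0a undefined. 0a->0: ok.
b: 0b undefined. 0b->0: ok.
c: 0c undefined. 0c->0: no, ac/b meet in 0. Open state 1: 0c->1.
ca: 1a undefined. 1a->0: ok.
cc: 1c undefined. 1c->0: no, aaabcc/b meet in 0. 1c->1: ok.
ccb: 1b undefined. 1b->0: ok.
All examples now run through 2 states with every (state, symbol) defined. Accept strings end in {1}, Reject strings end in {0}; accept={1}.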